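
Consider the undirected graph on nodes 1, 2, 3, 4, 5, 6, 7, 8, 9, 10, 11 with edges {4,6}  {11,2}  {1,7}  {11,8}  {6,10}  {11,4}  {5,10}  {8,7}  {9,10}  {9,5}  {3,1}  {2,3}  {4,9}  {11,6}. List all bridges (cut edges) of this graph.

The edges on the cycle 9-5-10-9 are not bridges since each lies on that cycle.
Every edge lies on some cycle, so there are no bridges.

none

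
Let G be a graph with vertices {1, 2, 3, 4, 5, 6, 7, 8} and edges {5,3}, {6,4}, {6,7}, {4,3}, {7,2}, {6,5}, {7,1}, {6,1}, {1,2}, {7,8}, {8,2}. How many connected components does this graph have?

1

Starting from 1 we can reach 1, 2, 3, 4, 5, 6, 7, 8. That is one component of size 8.
Total: 1 component.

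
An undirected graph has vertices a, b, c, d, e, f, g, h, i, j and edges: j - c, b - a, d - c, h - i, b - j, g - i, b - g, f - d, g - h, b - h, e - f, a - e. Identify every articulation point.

b

Removing b increases the component count from 1 to 2, so b is a cut vertex.
By contrast removing h leaves 1 component; it is not a cut vertex. No other vertex is a cut vertex either.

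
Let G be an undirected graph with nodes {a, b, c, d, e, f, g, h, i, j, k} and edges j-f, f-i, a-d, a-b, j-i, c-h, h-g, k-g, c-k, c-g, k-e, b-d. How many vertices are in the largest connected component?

Starting from a we can reach a, b, d. That is one component of size 3.
Starting from f we can reach f, i, j. That is one component of size 3.
Starting from c we can reach c, e, g, h, k. That is one component of size 5.
The largest has 5 vertices.

5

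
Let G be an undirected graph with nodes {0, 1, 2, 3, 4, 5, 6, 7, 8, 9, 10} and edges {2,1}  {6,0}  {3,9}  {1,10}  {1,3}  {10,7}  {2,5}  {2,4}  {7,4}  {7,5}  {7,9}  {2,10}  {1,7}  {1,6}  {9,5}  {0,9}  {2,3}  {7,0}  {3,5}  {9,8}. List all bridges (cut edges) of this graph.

8-9

The edges on the cycle 1-10-7-1 are not bridges since each lies on that cycle.
But removing 8 - 9 disconnects 8 from 9 — this is a bridge.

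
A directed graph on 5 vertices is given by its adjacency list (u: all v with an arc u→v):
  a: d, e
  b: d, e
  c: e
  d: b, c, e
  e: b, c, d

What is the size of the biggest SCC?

4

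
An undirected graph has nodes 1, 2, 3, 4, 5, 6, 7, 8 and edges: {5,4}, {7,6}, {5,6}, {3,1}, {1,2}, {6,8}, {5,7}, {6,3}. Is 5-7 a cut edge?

After removing 5-7, the path 5-6-7 still connects them, so the edge is not a bridge.

No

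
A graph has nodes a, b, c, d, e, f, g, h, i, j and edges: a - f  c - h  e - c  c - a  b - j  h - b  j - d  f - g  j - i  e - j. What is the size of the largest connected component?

Starting from a we can reach a, b, c, d, e, f, g, h, i, j. That is one component of size 10.
The largest has 10 vertices.

10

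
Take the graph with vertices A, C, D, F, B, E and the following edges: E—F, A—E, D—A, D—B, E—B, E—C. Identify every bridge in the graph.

C-E, E-F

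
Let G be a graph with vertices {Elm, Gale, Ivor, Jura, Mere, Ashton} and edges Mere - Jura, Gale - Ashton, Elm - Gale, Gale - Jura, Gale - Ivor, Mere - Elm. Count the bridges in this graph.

2

The edges on the cycle Mere-Elm-Gale-Jura-Mere are not bridges since each lies on that cycle.
But removing Gale - Ivor disconnects Gale from Ivor; removing Gale - Ashton disconnects Gale from Ashton — these are bridges.
That makes 2 bridges.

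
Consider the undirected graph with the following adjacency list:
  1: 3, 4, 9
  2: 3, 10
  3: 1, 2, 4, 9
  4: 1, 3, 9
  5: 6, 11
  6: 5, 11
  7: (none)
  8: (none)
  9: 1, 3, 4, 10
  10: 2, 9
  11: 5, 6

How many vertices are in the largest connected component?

6

7 is isolated — a component by itself.
8 is isolated — a component by itself.
Starting from 5 we can reach 5, 6, 11. That is one component of size 3.
Starting from 1 we can reach 1, 2, 3, 4, 9, 10. That is one component of size 6.
The largest has 6 vertices.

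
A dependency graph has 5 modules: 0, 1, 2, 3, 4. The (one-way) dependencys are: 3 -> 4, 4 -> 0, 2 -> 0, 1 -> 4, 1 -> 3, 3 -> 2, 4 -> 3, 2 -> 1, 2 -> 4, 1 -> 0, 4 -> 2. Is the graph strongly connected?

There is no directed path from 0 to 2, so the graph is not strongly connected.

No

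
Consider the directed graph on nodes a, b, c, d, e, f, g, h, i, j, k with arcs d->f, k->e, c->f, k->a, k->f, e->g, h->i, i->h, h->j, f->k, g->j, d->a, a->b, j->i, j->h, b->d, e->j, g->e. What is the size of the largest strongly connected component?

5

{a, b, d, f, k} are all mutually reachable — one SCC of size 5.
{h, i, j} are all mutually reachable — one SCC of size 3.
{e, g} are all mutually reachable — one SCC of size 2.
{c} is an SCC by itself.
The largest has 5 vertices.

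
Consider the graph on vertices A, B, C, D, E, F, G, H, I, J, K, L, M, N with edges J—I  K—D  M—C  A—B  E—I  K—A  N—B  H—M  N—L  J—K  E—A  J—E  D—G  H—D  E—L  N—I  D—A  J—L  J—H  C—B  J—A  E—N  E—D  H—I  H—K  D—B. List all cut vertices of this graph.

Removing D increases the component count from 2 to 3, so D is a cut vertex.
By contrast removing M leaves 2 components; it is not a cut vertex. No other vertex is a cut vertex either.

D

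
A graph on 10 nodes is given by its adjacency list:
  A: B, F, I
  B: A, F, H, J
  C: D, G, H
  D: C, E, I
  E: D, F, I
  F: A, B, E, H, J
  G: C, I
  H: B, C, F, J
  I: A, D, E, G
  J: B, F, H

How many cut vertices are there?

Removing B, for instance, still leaves 1 component. No single vertex removal increases the component count — the graph has no articulation points.

0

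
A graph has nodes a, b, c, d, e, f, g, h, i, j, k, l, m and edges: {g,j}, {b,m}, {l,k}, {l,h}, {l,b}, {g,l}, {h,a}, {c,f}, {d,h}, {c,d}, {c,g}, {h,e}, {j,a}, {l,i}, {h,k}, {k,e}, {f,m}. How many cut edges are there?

The edges on the cycle c-d-h-l-g-c are not bridges since each lies on that cycle.
But removing l-i disconnects l from i — this is a bridge.

1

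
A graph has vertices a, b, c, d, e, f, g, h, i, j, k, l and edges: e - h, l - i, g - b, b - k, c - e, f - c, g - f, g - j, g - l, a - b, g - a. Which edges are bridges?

The edges on the cycle g-a-b-g are not bridges since each lies on that cycle.
But removing b - k disconnects b from k; removing g - j disconnects g from j; removing e - h disconnects e from h; removing g - f disconnects g from f — these are bridges.
In total 8 edges are bridges.

b-k, c-e, c-f, e-h, f-g, g-j, g-l, i-l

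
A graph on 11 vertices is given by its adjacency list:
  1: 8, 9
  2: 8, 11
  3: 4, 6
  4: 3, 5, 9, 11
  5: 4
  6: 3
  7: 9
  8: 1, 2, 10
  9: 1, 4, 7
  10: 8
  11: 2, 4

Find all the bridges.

10-8, 3-4, 3-6, 4-5, 7-9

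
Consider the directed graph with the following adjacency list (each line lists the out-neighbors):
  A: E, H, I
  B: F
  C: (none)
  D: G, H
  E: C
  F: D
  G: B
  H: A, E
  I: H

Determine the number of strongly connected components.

4

{B, D, F, G} are all mutually reachable — one SCC of size 4.
{A, H, I} are all mutually reachable — one SCC of size 3.
{C} is an SCC by itself.
{E} is an SCC by itself.
That gives 4 strongly connected components.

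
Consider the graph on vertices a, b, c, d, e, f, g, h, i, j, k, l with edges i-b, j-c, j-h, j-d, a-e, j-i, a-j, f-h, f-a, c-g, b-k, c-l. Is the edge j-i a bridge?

Yes

Removing j-i leaves no path between j and i: the component count goes from 1 to 2. So it is a bridge.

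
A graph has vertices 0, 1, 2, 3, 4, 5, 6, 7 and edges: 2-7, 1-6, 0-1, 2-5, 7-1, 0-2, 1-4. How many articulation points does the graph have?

Removing 1 increases the component count from 2 to 4, so 1 is a cut vertex.
Removing 2 increases the component count from 2 to 3, so 2 is a cut vertex.
By contrast removing 6 leaves 2 components; it is not a cut vertex. No other vertex is a cut vertex either.

2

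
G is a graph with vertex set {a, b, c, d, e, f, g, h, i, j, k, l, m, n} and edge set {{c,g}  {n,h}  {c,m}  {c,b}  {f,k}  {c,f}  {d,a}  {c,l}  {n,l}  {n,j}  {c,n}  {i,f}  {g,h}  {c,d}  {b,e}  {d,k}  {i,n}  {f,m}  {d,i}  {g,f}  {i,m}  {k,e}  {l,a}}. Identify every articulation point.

n

Removing n increases the component count from 1 to 2, so n is a cut vertex.
By contrast removing m leaves 1 component; it is not a cut vertex. No other vertex is a cut vertex either.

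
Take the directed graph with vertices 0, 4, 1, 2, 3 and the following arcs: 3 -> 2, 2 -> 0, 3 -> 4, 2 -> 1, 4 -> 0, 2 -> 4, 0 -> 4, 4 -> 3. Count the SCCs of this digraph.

{0, 2, 3, 4} are all mutually reachable — one SCC of size 4.
{1} is an SCC by itself.
That gives 2 strongly connected components.

2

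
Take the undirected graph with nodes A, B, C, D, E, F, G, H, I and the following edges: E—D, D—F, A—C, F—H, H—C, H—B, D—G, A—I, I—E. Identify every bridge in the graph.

B-H, D-G

The edges on the cycle A-I-E-D-F-H-C-A are not bridges since each lies on that cycle.
But removing G—D disconnects G from D; removing H—B disconnects H from B — these are bridges.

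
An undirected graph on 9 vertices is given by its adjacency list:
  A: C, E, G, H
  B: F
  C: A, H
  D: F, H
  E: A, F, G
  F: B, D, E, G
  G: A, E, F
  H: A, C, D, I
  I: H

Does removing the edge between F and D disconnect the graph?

After removing F-D, the path F-E-A-H-D still connects them, so the edge is not a bridge.

No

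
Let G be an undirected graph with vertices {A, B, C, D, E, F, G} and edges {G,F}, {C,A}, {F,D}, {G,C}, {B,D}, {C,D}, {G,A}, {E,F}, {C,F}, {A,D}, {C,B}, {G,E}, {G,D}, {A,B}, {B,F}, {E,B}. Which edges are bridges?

none

The edges on the cycle G-C-B-F-E-G are not bridges since each lies on that cycle.
Every edge lies on some cycle, so there are no bridges.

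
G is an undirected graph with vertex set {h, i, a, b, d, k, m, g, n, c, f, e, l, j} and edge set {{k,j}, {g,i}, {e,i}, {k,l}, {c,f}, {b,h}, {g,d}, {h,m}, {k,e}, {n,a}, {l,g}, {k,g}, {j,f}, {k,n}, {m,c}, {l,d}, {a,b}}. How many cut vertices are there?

Removing k increases the component count from 1 to 2, so k is a cut vertex.
By contrast removing j leaves 1 component; it is not a cut vertex. No other vertex is a cut vertex either.

1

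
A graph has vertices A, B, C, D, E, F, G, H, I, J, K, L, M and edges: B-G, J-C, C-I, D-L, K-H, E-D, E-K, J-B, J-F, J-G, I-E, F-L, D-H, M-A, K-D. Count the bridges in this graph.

The edges on the cycle J-B-G-J are not bridges since each lies on that cycle.
But removing M-A disconnects M from A — this is a bridge.

1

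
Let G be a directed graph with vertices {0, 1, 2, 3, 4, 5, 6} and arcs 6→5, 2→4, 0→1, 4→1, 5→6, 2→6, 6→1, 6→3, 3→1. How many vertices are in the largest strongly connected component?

{5, 6} are all mutually reachable — one SCC of size 2.
{4} is an SCC by itself.
{2} is an SCC by itself.
{1} is an SCC by itself.
{0} is an SCC by itself.
(and 1 more singleton SCC)
The largest has 2 vertices.

2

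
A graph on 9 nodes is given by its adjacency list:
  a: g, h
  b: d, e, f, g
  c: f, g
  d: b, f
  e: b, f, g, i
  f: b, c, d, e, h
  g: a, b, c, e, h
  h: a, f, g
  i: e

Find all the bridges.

e-i

The edges on the cycle g-e-b-g are not bridges since each lies on that cycle.
But removing e-i disconnects e from i — this is a bridge.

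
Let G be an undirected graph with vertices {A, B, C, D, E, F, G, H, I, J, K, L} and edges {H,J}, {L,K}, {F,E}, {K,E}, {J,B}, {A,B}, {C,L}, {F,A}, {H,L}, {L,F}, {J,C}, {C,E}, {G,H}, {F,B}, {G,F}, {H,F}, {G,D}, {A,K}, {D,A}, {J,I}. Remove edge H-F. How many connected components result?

H and F are still connected via H-G-F, so the component count stays at 1.

1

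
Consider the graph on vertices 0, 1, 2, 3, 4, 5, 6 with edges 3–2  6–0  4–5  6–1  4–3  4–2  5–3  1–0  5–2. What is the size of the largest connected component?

4

Starting from 0 we can reach 0, 1, 6. That is one component of size 3.
Starting from 2 we can reach 2, 3, 4, 5. That is one component of size 4.
The largest has 4 vertices.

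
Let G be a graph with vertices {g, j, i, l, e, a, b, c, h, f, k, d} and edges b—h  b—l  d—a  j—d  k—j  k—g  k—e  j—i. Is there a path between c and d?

No

The component containing c is {c}, and d is not in it.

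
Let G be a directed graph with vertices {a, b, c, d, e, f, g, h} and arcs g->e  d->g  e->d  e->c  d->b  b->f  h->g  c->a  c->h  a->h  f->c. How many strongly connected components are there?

1

{a, b, c, d, e, f, g, h} are all mutually reachable — one SCC of size 8.
That gives 1 strongly connected component.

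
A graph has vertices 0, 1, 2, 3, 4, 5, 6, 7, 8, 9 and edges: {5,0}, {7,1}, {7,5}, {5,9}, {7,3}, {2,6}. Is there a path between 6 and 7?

No

The component containing 6 is {2, 6}, and 7 is not in it.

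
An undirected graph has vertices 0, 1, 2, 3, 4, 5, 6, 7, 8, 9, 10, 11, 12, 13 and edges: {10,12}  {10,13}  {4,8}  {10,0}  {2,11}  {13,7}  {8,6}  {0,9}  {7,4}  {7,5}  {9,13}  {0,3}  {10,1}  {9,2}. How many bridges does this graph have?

10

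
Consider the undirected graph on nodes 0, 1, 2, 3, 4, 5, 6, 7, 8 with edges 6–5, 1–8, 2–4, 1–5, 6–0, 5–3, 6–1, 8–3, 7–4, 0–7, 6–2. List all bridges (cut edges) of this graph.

The edges on the cycle 6-0-7-4-2-6 are not bridges since each lies on that cycle.
Every edge lies on some cycle, so there are no bridges.

none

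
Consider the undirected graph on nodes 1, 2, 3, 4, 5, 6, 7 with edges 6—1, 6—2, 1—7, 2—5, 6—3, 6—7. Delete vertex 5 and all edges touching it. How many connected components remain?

With 5 gone, the remaining components are: {4}; {1, 2, 3, 6, 7}.
That is 2 components.

2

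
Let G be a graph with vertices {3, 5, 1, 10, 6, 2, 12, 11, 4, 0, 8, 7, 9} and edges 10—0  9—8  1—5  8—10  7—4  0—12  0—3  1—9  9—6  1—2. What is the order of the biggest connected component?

11 is isolated — a component by itself.
Starting from 4 we can reach 4, 7. That is one component of size 2.
Starting from 0 we can reach 0, 1, 2, 3, 5, 6, 8, 9, 10, 12. That is one component of size 10.
The largest has 10 vertices.

10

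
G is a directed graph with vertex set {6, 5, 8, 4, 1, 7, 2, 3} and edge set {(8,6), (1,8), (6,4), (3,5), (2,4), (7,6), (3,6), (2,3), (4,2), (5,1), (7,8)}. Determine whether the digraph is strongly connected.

No

There is no directed path from 5 to 7, so the graph is not strongly connected.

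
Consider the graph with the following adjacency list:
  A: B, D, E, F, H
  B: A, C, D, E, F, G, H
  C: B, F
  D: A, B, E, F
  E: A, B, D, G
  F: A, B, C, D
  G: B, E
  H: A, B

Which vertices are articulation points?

none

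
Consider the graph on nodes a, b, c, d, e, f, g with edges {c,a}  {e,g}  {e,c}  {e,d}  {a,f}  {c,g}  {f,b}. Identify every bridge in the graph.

a-c, a-f, b-f, d-e

The edges on the cycle e-c-g-e are not bridges since each lies on that cycle.
But removing a - f disconnects a from f; removing f - b disconnects f from b; removing c - a disconnects c from a; removing e - d disconnects e from d — these are bridges.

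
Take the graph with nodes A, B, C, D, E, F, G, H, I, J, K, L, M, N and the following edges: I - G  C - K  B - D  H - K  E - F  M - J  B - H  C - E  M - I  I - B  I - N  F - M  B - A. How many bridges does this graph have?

5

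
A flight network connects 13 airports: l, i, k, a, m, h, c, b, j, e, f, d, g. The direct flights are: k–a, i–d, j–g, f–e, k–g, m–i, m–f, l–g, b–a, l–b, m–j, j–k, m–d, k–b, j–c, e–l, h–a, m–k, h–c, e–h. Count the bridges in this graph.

0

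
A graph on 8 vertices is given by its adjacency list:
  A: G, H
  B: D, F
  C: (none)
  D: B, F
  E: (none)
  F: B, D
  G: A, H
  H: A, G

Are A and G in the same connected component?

From A we can reach A, G, H, which includes G.

Yes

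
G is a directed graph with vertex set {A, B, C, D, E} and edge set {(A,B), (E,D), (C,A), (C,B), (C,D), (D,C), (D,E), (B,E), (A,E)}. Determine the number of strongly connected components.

{A, B, C, D, E} are all mutually reachable — one SCC of size 5.
That gives 1 strongly connected component.

1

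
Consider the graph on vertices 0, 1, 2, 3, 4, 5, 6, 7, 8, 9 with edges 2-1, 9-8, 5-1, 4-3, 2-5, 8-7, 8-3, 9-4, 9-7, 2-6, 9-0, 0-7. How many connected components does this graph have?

Starting from 1 we can reach 1, 2, 5, 6. That is one component of size 4.
Starting from 0 we can reach 0, 3, 4, 7, 8, 9. That is one component of size 6.
Total: 2 components.

2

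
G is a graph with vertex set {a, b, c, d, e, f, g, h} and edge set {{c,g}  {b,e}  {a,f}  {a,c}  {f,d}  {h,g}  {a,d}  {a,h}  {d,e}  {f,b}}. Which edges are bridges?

The edges on the cycle a-h-g-c-a are not bridges since each lies on that cycle.
Every edge lies on some cycle, so there are no bridges.

none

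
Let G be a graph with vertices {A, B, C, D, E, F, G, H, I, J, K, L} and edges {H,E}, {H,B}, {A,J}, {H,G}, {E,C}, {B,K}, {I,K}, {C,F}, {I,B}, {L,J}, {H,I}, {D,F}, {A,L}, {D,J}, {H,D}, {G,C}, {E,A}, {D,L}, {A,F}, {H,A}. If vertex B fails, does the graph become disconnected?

No

Deleting B leaves 1 component (was 1) (its neighbors H, I, K remain connected to each other), so B is not a cut vertex.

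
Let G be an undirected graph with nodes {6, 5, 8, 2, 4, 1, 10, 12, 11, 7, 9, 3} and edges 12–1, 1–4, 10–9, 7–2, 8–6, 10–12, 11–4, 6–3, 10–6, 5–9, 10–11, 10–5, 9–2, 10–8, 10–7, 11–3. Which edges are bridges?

The edges on the cycle 10-7-2-9-10 are not bridges since each lies on that cycle.
Every edge lies on some cycle, so there are no bridges.

none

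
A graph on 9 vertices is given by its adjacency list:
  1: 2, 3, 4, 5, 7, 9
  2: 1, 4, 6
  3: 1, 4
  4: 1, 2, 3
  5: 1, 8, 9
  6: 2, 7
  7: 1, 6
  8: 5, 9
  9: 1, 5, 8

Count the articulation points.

1

Removing 1 increases the component count from 1 to 2, so 1 is a cut vertex.
By contrast removing 9 leaves 1 component; it is not a cut vertex. No other vertex is a cut vertex either.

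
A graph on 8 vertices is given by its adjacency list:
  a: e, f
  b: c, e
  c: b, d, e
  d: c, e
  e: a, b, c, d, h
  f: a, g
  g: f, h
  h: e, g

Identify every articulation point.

Removing e increases the component count from 1 to 2, so e is a cut vertex.
By contrast removing f leaves 1 component; it is not a cut vertex. No other vertex is a cut vertex either.

e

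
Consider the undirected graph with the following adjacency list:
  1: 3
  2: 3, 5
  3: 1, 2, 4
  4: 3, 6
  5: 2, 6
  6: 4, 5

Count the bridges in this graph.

The edges on the cycle 5-2-3-4-6-5 are not bridges since each lies on that cycle.
But removing 3-1 disconnects 3 from 1 — this is a bridge.

1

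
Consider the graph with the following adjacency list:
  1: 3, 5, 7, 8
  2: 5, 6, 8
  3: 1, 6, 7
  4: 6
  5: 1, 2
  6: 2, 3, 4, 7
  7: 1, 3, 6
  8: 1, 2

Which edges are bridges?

The edges on the cycle 5-2-8-1-5 are not bridges since each lies on that cycle.
But removing 6-4 disconnects 6 from 4 — this is a bridge.

4-6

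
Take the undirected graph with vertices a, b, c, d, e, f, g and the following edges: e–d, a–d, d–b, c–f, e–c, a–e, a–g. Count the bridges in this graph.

4

The edges on the cycle a-e-d-a are not bridges since each lies on that cycle.
But removing d–b disconnects d from b; removing c–f disconnects c from f; removing e–c disconnects e from c; removing a–g disconnects a from g — these are bridges.
That makes 4 bridges.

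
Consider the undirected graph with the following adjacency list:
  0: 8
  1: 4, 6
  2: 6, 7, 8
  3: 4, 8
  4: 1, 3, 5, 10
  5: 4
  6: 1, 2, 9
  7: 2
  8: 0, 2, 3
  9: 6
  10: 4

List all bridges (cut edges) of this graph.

The edges on the cycle 1-6-2-8-3-4-1 are not bridges since each lies on that cycle.
But removing 7-2 disconnects 7 from 2; removing 6-9 disconnects 6 from 9; removing 8-0 disconnects 8 from 0; removing 10-4 disconnects 10 from 4 — these are bridges.
In total 5 edges are bridges.

0-8, 10-4, 2-7, 4-5, 6-9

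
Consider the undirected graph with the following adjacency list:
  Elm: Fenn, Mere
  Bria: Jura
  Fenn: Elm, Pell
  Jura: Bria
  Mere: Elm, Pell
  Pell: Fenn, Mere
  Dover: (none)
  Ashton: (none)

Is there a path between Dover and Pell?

No

The component containing Dover is {Dover}, and Pell is not in it.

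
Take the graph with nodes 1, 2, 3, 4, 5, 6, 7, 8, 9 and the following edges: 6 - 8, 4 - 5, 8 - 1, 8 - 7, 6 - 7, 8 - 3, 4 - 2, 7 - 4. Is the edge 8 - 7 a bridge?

No

After removing 8 - 7, the path 8-6-7 still connects them, so the edge is not a bridge.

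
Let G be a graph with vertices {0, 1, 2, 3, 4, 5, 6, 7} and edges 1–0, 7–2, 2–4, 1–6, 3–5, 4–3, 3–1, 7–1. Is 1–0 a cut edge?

Yes

Removing 1–0 leaves no path between 1 and 0: the component count goes from 1 to 2. So it is a bridge.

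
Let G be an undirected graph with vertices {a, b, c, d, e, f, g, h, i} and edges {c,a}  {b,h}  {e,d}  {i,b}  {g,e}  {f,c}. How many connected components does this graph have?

3

Starting from b we can reach b, h, i. That is one component of size 3.
Starting from a we can reach a, c, f. That is one component of size 3.
Starting from d we can reach d, e, g. That is one component of size 3.
Total: 3 components.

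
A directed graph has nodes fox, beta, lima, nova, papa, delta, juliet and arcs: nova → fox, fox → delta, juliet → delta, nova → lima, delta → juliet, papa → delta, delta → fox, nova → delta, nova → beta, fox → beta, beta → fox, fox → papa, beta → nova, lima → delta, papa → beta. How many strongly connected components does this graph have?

{fox, beta, lima, nova, papa, delta, juliet} are all mutually reachable — one SCC of size 7.
That gives 1 strongly connected component.

1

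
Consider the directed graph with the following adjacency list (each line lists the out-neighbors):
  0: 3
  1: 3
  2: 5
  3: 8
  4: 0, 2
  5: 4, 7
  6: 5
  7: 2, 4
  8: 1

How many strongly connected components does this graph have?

4

{2, 4, 5, 7} are all mutually reachable — one SCC of size 4.
{1, 3, 8} are all mutually reachable — one SCC of size 3.
{6} is an SCC by itself.
{0} is an SCC by itself.
That gives 4 strongly connected components.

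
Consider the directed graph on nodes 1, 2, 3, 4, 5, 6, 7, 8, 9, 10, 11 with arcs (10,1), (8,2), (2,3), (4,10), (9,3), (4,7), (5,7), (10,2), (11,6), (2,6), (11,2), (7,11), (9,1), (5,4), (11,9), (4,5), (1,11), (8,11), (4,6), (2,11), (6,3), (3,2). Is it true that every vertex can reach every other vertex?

No

There is no directed path from 3 to 5, so the graph is not strongly connected.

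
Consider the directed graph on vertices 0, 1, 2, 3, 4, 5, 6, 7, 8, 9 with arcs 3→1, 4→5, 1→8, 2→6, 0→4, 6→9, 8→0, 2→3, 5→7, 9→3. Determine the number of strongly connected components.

{1} is an SCC by itself.
{9} is an SCC by itself.
{7} is an SCC by itself.
{4} is an SCC by itself.
{3} is an SCC by itself.
(and 5 more singleton SCCs)
That gives 10 strongly connected components.

10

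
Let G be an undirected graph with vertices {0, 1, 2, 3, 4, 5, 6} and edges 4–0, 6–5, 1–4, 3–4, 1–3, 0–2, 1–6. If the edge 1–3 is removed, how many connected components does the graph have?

1

1 and 3 are still connected via 1-4-3, so the component count stays at 1.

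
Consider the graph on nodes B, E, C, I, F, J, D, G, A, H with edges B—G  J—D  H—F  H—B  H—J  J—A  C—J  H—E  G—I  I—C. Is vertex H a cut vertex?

Yes

Deleting H raises the number of components from 1 to 3, so H is a cut vertex.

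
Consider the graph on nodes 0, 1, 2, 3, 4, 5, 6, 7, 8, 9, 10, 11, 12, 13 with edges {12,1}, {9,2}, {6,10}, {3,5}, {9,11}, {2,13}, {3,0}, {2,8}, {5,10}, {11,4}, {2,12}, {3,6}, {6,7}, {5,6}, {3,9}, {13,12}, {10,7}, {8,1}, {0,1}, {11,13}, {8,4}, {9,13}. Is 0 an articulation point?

Deleting 0 leaves 1 component (was 1) (its neighbors 1, 3 remain connected to each other), so 0 is not a cut vertex.

No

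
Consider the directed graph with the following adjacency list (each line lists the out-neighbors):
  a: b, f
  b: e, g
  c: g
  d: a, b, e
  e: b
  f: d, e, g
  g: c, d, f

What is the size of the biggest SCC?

7

{a, b, c, d, e, f, g} are all mutually reachable — one SCC of size 7.
The largest has 7 vertices.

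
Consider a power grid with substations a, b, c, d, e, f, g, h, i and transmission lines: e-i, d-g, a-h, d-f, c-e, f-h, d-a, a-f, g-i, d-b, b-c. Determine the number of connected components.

1

Starting from a we can reach a, b, c, d, e, f, g, h, i. That is one component of size 9.
Total: 1 component.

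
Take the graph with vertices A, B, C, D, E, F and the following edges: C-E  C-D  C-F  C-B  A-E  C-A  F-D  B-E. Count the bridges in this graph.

0

The edges on the cycle C-F-D-C are not bridges since each lies on that cycle.
Every edge lies on some cycle, so there are no bridges.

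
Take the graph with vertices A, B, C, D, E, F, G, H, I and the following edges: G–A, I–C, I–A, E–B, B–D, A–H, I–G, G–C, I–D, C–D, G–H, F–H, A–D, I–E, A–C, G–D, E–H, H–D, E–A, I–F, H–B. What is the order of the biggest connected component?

9

Starting from A we can reach A, B, C, D, E, F, G, H, I. That is one component of size 9.
The largest has 9 vertices.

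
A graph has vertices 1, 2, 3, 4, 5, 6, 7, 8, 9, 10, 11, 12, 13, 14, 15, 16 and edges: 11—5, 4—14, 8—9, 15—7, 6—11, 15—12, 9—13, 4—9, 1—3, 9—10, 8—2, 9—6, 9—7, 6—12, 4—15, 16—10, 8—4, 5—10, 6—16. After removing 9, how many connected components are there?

With 9 gone, the remaining components are: {13}; {1, 3}; {2, 4, 5, 6, 7, 8, 10, 11, 12, 14, 15, 16}.
That is 3 components.

3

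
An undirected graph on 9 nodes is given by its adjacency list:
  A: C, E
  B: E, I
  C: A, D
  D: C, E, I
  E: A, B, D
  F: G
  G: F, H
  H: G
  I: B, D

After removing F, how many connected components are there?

2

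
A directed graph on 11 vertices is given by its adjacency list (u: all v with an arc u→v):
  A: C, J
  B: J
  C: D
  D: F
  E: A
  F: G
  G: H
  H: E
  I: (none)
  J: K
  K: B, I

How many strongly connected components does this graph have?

{A, C, D, E, F, G, H} are all mutually reachable — one SCC of size 7.
{B, J, K} are all mutually reachable — one SCC of size 3.
{I} is an SCC by itself.
That gives 3 strongly connected components.

3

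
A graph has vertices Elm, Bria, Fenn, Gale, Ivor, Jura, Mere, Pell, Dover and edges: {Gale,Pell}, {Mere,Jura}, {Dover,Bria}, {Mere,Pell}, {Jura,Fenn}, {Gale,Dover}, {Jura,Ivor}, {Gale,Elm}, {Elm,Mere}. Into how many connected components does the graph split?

Starting from Elm we can reach Elm, Bria, Fenn, Gale, Ivor, Jura, Mere, Pell, Dover. That is one component of size 9.
Total: 1 component.

1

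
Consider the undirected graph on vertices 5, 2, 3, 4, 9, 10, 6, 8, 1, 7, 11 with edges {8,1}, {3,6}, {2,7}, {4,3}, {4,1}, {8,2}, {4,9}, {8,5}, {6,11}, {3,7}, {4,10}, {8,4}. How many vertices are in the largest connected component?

11

Starting from 1 we can reach 1, 2, 3, 4, 5, 6, 7, 8, 9, 10, 11. That is one component of size 11.
The largest has 11 vertices.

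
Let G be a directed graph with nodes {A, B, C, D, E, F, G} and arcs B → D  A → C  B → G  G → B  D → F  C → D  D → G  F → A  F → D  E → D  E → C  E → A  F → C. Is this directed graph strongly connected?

No

There is no directed path from B to E, so the graph is not strongly connected.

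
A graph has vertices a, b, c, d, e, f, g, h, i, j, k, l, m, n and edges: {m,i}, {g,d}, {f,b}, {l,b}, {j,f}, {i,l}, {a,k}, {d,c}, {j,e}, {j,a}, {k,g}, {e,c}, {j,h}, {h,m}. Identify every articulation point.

j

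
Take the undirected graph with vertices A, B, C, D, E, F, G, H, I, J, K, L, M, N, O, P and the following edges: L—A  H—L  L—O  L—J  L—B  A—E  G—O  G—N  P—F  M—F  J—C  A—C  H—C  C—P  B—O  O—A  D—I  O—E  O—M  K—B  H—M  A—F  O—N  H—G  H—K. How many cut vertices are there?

0

Removing F, for instance, still leaves 2 components. No single vertex removal increases the component count — the graph has no articulation points.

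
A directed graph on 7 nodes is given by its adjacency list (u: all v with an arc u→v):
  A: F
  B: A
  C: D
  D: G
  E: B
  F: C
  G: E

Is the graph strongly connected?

From D we can reach every vertex (A, B, C, D, E, F, G), and every vertex can reach D (A, B, C, D, E, F, G). So the whole graph is one strongly connected component.

Yes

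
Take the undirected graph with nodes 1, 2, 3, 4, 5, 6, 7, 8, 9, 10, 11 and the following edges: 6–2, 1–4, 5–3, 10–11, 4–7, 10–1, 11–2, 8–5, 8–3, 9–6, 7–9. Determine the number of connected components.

2

Starting from 3 we can reach 3, 5, 8. That is one component of size 3.
Starting from 1 we can reach 1, 2, 4, 6, 7, 9, 10, 11. That is one component of size 8.
Total: 2 components.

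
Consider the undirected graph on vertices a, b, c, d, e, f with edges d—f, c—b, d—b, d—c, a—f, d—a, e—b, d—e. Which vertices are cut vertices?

Removing d increases the component count from 1 to 2, so d is a cut vertex.
By contrast removing b leaves 1 component; it is not a cut vertex. No other vertex is a cut vertex either.

d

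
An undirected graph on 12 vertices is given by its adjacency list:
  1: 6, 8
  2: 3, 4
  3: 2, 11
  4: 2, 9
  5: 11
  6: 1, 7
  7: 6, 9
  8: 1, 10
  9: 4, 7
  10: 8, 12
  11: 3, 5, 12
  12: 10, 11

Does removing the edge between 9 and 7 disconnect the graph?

No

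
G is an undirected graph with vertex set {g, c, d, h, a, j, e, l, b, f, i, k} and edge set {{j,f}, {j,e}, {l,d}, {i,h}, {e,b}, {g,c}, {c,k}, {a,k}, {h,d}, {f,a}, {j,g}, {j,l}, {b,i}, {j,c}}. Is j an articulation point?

Deleting j raises the number of components from 1 to 2, so j is a cut vertex.

Yes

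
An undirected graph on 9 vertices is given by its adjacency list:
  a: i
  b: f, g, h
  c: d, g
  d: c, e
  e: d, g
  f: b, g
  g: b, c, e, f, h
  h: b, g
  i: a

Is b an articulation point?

No

Deleting b leaves 2 components (was 2), so b is not a cut vertex.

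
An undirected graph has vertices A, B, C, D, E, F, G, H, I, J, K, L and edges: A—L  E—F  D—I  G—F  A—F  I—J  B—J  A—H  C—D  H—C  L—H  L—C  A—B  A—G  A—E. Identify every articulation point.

Removing A increases the component count from 2 to 3, so A is a cut vertex.
By contrast removing D leaves 2 components; it is not a cut vertex. No other vertex is a cut vertex either.

A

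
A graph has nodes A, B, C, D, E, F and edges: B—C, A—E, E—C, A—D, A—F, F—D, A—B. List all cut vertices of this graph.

Removing A increases the component count from 1 to 2, so A is a cut vertex.
By contrast removing E leaves 1 component; it is not a cut vertex. No other vertex is a cut vertex either.

A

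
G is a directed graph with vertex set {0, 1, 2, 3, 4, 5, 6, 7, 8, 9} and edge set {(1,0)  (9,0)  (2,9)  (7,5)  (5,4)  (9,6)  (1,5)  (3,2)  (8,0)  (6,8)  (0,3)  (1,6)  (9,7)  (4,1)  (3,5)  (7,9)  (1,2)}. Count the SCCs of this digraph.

1

{0, 1, 2, 3, 4, 5, 6, 7, 8, 9} are all mutually reachable — one SCC of size 10.
That gives 1 strongly connected component.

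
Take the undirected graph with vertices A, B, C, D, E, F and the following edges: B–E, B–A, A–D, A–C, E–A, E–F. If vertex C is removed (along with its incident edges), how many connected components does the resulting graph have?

1

With C gone, the remaining components are: {A, B, D, E, F}.
That is 1 component.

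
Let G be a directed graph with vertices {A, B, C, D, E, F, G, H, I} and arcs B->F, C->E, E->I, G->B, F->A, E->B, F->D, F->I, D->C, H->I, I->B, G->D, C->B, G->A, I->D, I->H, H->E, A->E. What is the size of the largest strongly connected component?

8

{A, B, C, D, E, F, H, I} are all mutually reachable — one SCC of size 8.
{G} is an SCC by itself.
The largest has 8 vertices.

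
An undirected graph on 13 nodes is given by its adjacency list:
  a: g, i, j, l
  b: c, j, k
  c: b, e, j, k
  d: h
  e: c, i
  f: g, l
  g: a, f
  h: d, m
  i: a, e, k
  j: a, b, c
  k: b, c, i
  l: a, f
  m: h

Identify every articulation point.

Removing a increases the component count from 2 to 3, so a is a cut vertex.
Removing h increases the component count from 2 to 3, so h is a cut vertex.
By contrast removing e leaves 2 components; it is not a cut vertex. No other vertex is a cut vertex either.

a, h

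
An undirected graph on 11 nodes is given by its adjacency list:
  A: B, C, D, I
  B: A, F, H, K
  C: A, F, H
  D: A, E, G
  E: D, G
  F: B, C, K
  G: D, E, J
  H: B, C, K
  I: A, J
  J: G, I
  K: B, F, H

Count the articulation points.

1

Removing A increases the component count from 1 to 2, so A is a cut vertex.
By contrast removing J leaves 1 component; it is not a cut vertex. No other vertex is a cut vertex either.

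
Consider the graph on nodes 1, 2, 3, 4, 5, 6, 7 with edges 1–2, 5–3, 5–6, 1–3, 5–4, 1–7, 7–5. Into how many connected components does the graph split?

1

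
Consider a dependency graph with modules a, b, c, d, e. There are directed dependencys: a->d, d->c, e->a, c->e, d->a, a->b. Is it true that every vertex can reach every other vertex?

No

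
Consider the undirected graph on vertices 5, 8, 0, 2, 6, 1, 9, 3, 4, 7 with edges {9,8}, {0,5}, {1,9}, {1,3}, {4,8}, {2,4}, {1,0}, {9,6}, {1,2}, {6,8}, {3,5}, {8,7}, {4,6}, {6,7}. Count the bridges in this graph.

0

The edges on the cycle 4-6-7-8-4 are not bridges since each lies on that cycle.
Every edge lies on some cycle, so there are no bridges.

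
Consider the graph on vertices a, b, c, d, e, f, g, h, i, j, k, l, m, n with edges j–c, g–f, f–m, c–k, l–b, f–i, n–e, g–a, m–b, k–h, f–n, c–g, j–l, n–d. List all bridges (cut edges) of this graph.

The edges on the cycle j-c-g-f-m-b-l-j are not bridges since each lies on that cycle.
But removing k–c disconnects k from c; removing f–n disconnects f from n; removing g–a disconnects g from a; removing d–n disconnects d from n — these are bridges.
In total 7 edges are bridges.

a-g, c-k, d-n, e-n, f-i, f-n, h-k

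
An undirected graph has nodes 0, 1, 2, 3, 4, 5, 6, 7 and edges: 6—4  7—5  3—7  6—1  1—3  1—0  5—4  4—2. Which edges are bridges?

0-1, 2-4

The edges on the cycle 6-1-3-7-5-4-6 are not bridges since each lies on that cycle.
But removing 4—2 disconnects 4 from 2; removing 1—0 disconnects 1 from 0 — these are bridges.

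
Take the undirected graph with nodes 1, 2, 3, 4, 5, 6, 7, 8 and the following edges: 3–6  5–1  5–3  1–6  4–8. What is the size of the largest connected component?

4

7 is isolated — a component by itself.
2 is isolated — a component by itself.
Starting from 4 we can reach 4, 8. That is one component of size 2.
Starting from 1 we can reach 1, 3, 5, 6. That is one component of size 4.
The largest has 4 vertices.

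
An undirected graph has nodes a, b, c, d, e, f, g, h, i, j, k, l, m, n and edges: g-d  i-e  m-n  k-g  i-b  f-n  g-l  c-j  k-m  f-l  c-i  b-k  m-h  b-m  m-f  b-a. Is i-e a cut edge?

Yes

Removing i-e leaves no path between i and e: the component count goes from 1 to 2. So it is a bridge.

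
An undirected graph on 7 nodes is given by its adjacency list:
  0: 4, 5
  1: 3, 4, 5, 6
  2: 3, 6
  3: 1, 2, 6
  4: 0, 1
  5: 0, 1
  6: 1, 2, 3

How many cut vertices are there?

1

Removing 1 increases the component count from 1 to 2, so 1 is a cut vertex.
By contrast removing 0 leaves 1 component; it is not a cut vertex. No other vertex is a cut vertex either.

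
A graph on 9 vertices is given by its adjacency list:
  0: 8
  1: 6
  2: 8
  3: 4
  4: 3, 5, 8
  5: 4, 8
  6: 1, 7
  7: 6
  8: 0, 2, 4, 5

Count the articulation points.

3

Removing 4 increases the component count from 2 to 3, so 4 is a cut vertex.
Removing 6 increases the component count from 2 to 3, so 6 is a cut vertex.
Removing 8 increases the component count from 2 to 4, so 8 is a cut vertex.
By contrast removing 2 leaves 2 components; it is not a cut vertex. No other vertex is a cut vertex either.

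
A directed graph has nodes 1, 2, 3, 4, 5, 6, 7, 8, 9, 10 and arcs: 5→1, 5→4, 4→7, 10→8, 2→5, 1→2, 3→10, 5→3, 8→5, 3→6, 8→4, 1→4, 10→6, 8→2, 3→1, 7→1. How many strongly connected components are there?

{1, 2, 3, 4, 5, 7, 8, 10} are all mutually reachable — one SCC of size 8.
{6} is an SCC by itself.
{9} is an SCC by itself.
That gives 3 strongly connected components.

3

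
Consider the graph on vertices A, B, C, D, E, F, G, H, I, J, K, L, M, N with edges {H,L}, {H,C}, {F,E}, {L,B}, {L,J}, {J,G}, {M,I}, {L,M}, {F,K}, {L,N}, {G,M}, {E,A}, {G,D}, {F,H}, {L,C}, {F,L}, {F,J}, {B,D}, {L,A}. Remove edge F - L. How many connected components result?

1

F and L are still connected via F-H-L, so the component count stays at 1.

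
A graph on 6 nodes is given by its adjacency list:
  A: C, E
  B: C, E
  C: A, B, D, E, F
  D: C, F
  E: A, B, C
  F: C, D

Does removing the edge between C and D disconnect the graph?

After removing C-D, the path C-F-D still connects them, so the edge is not a bridge.

No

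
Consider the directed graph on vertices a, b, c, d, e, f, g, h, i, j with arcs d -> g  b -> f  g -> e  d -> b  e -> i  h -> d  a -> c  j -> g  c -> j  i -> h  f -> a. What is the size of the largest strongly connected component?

10

{a, b, c, d, e, f, g, h, i, j} are all mutually reachable — one SCC of size 10.
The largest has 10 vertices.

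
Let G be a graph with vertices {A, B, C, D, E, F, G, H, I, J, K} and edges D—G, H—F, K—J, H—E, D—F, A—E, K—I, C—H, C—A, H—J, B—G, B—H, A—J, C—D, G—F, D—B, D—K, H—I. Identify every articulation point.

none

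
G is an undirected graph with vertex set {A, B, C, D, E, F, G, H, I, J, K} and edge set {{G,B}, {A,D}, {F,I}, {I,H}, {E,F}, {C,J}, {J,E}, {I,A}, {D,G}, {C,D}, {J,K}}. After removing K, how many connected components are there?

With K gone, the remaining components are: {A, B, C, D, E, F, G, H, I, J}.
That is 1 component.

1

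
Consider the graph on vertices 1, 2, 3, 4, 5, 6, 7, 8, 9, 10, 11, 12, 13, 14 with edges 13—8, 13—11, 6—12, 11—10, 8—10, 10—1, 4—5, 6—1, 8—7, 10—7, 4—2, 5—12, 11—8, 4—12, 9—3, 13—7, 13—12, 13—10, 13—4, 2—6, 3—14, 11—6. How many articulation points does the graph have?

Removing 3 increases the component count from 2 to 3, so 3 is a cut vertex.
By contrast removing 11 leaves 2 components; it is not a cut vertex. No other vertex is a cut vertex either.

1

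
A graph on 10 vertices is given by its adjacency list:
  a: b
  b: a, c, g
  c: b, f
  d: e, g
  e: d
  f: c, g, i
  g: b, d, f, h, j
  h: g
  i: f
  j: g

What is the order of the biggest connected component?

Starting from a we can reach a, b, c, d, e, f, g, h, i, j. That is one component of size 10.
The largest has 10 vertices.

10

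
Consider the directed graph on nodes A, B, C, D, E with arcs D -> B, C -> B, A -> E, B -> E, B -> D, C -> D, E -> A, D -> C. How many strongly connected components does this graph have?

{B, C, D} are all mutually reachable — one SCC of size 3.
{A, E} are all mutually reachable — one SCC of size 2.
That gives 2 strongly connected components.

2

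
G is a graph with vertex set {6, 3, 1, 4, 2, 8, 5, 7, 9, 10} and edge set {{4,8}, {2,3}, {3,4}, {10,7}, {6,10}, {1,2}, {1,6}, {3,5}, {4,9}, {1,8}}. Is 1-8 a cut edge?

After removing 1-8, the path 1-2-3-4-8 still connects them, so the edge is not a bridge.

No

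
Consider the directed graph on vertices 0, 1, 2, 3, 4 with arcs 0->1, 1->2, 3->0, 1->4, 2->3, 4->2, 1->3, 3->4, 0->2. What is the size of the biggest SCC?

5

{0, 1, 2, 3, 4} are all mutually reachable — one SCC of size 5.
The largest has 5 vertices.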